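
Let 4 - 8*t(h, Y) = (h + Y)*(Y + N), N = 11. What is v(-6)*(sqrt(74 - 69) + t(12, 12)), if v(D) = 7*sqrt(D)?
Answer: I*sqrt(6)*(-959/2 + 7*sqrt(5)) ≈ -1136.2*I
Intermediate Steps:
t(h, Y) = 1/2 - (11 + Y)*(Y + h)/8 (t(h, Y) = 1/2 - (h + Y)*(Y + 11)/8 = 1/2 - (Y + h)*(11 + Y)/8 = 1/2 - (11 + Y)*(Y + h)/8)
v(-6)*(sqrt(74 - 69) + t(12, 12)) = (7*sqrt(-6))*(sqrt(74 - 69) + (1/2 - 11/8*12 - 11/8*12 - 1/8*12**2 - 1/8*12*12)) = (7*(I*sqrt(6)))*(sqrt(5) + (1/2 - 33/2 - 33/2 - 1/8*144 - 18)) = (7*I*sqrt(6))*(sqrt(5) + (1/2 - 33/2 - 33/2 - 18 - 18)) = (7*I*sqrt(6))*(sqrt(5) - 137/2) = (7*I*sqrt(6))*(-137/2 + sqrt(5)) = 7*I*sqrt(6)*(-137/2 + sqrt(5))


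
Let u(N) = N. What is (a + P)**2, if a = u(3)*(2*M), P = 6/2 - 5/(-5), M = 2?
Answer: 256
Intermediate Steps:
P = 4 (P = 6*(1/2) - 5*(-1/5) = 3 + 1 = 4)
a = 12 (a = 3*(2*2) = 3*4 = 12)
(a + P)**2 = (12 + 4)**2 = 16**2 = 256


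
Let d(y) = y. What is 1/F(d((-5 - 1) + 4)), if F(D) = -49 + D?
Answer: -1/51 ≈ -0.019608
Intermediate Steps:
1/F(d((-5 - 1) + 4)) = 1/(-49 + ((-5 - 1) + 4)) = 1/(-49 + (-6 + 4)) = 1/(-49 - 2) = 1/(-51) = -1/51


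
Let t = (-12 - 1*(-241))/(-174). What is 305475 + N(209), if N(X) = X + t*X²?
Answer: 43186067/174 ≈ 2.4820e+5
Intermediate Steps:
t = -229/174 (t = (-12 + 241)*(-1/174) = 229*(-1/174) = -229/174 ≈ -1.3161)
N(X) = X - 229*X²/174
305475 + N(209) = 305475 + (1/174)*209*(174 - 229*209) = 305475 + (1/174)*209*(174 - 47861) = 305475 + (1/174)*209*(-47687) = 305475 - 9966583/174 = 43186067/174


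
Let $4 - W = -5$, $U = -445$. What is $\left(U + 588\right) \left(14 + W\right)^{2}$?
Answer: $75647$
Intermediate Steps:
$W = 9$ ($W = 4 - -5 = 4 + 5 = 9$)
$\left(U + 588\right) \left(14 + W\right)^{2} = \left(-445 + 588\right) \left(14 + 9\right)^{2} = 143 \cdot 23^{2} = 143 \cdot 529 = 75647$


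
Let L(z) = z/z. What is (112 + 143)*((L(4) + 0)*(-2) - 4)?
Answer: -1530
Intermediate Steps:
L(z) = 1
(112 + 143)*((L(4) + 0)*(-2) - 4) = (112 + 143)*((1 + 0)*(-2) - 4) = 255*(1*(-2) - 4) = 255*(-2 - 4) = 255*(-6) = -1530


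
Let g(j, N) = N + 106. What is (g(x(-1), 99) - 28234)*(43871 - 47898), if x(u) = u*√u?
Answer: 112872783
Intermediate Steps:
x(u) = u^(3/2)
g(j, N) = 106 + N
(g(x(-1), 99) - 28234)*(43871 - 47898) = ((106 + 99) - 28234)*(43871 - 47898) = (205 - 28234)*(-4027) = -28029*(-4027) = 112872783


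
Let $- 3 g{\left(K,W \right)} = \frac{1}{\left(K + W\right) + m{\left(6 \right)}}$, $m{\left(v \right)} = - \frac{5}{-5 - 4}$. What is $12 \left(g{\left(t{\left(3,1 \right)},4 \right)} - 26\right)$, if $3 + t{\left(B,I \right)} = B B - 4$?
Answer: $- \frac{18444}{59} \approx -312.61$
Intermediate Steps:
$m{\left(v \right)} = \frac{5}{9}$ ($m{\left(v \right)} = - \frac{5}{-9} = \left(-5\right) \left(- \frac{1}{9}\right) = \frac{5}{9}$)
$t{\left(B,I \right)} = -7 + B^{2}$ ($t{\left(B,I \right)} = -3 + \left(B B - 4\right) = -3 + \left(B^{2} - 4\right) = -3 + \left(-4 + B^{2}\right) = -7 + B^{2}$)
$g{\left(K,W \right)} = - \frac{1}{3 \left(\frac{5}{9} + K + W\right)}$ ($g{\left(K,W \right)} = - \frac{1}{3 \left(\left(K + W\right) + \frac{5}{9}\right)} = - \frac{1}{3 \left(\frac{5}{9} + K + W\right)}$)
$12 \left(g{\left(t{\left(3,1 \right)},4 \right)} - 26\right) = 12 \left(- \frac{3}{5 + 9 \left(-7 + 3^{2}\right) + 9 \cdot 4} - 26\right) = 12 \left(- \frac{3}{5 + 9 \left(-7 + 9\right) + 36} - 26\right) = 12 \left(- \frac{3}{5 + 9 \cdot 2 + 36} - 26\right) = 12 \left(- \frac{3}{5 + 18 + 36} - 26\right) = 12 \left(- \frac{3}{59} - 26\right) = 12 \left(- \frac{1537}{59}\right) = - \frac{18444}{59}$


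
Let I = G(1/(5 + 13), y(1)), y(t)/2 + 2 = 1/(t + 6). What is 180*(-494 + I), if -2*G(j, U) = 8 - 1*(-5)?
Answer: -90090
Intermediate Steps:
y(t) = -4 + 2/(6 + t) (y(t) = -4 + 2/(t + 6) = -4 + 2/(6 + t))
G(j, U) = -13/2 (G(j, U) = -(8 - 1*(-5))/2 = -(8 + 5)/2 = -½*13 = -13/2)
I = -13/2 ≈ -6.5000
180*(-494 + I) = 180*(-494 - 13/2) = 180*(-1001/2) = -90090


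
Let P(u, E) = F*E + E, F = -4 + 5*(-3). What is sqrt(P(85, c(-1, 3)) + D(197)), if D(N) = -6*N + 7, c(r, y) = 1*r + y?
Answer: I*sqrt(1211) ≈ 34.799*I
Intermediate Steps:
c(r, y) = r + y
F = -19 (F = -4 - 15 = -19)
D(N) = 7 - 6*N
P(u, E) = -18*E (P(u, E) = -19*E + E = -18*E)
sqrt(P(85, c(-1, 3)) + D(197)) = sqrt(-18*(-1 + 3) + (7 - 6*197)) = sqrt(-18*2 + (7 - 1182)) = sqrt(-36 - 1175) = sqrt(-1211) = I*sqrt(1211)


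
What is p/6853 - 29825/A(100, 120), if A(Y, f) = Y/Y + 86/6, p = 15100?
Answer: -612477575/315238 ≈ -1942.9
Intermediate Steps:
A(Y, f) = 46/3 (A(Y, f) = 1 + 86*(⅙) = 1 + 43/3 = 46/3)
p/6853 - 29825/A(100, 120) = 15100/6853 - 29825/46/3 = 15100*(1/6853) - 29825*3/46 = 15100/6853 - 89475/46 = -612477575/315238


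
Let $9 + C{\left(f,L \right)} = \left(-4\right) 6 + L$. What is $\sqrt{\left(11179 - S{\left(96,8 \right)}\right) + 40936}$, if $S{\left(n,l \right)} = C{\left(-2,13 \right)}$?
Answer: $\sqrt{52135} \approx 228.33$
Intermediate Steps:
$C{\left(f,L \right)} = -33 + L$ ($C{\left(f,L \right)} = -9 + \left(\left(-4\right) 6 + L\right) = -9 + \left(-24 + L\right) = -33 + L$)
$S{\left(n,l \right)} = -20$ ($S{\left(n,l \right)} = -33 + 13 = -20$)
$\sqrt{\left(11179 - S{\left(96,8 \right)}\right) + 40936} = \sqrt{\left(11179 - -20\right) + 40936} = \sqrt{\left(11179 + 20\right) + 40936} = \sqrt{11199 + 40936} = \sqrt{52135}$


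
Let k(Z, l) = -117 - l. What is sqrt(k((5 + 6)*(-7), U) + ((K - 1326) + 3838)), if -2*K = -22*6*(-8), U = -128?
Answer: sqrt(1995) ≈ 44.665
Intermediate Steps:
K = -528 (K = -(-22*6)*(-8)/2 = -(-66)*(-8) = -1/2*1056 = -528)
sqrt(k((5 + 6)*(-7), U) + ((K - 1326) + 3838)) = sqrt((-117 - 1*(-128)) + ((-528 - 1326) + 3838)) = sqrt((-117 + 128) + (-1854 + 3838)) = sqrt(11 + 1984) = sqrt(1995)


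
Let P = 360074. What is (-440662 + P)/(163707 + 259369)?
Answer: -20147/105769 ≈ -0.19048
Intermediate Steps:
(-440662 + P)/(163707 + 259369) = (-440662 + 360074)/(163707 + 259369) = -80588/423076 = -80588*1/423076 = -20147/105769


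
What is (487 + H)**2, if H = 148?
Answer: 403225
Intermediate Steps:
(487 + H)**2 = (487 + 148)**2 = 635**2 = 403225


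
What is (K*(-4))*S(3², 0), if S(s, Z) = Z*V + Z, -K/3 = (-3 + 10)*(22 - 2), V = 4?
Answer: 0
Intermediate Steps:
K = -420 (K = -3*(-3 + 10)*(22 - 2) = -21*20 = -3*140 = -420)
S(s, Z) = 5*Z (S(s, Z) = Z*4 + Z = 4*Z + Z = 5*Z)
(K*(-4))*S(3², 0) = (-420*(-4))*(5*0) = 1680*0 = 0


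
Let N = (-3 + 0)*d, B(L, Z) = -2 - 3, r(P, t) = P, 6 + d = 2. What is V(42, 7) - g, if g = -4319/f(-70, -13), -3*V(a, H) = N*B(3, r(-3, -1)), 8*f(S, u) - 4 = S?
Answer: -16616/33 ≈ -503.52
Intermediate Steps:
d = -4 (d = -6 + 2 = -4)
B(L, Z) = -5
N = 12 (N = (-3 + 0)*(-4) = -3*(-4) = 12)
f(S, u) = ½ + S/8
V(a, H) = 20 (V(a, H) = -4*(-5) = -⅓*(-60) = 20)
g = 17276/33 (g = -4319/(½ + (⅛)*(-70)) = -4319/(½ - 35/4) = -4319/(-33/4) = -4319*(-4/33) = 17276/33 ≈ 523.52)
V(42, 7) - g = 20 - 1*17276/33 = 20 - 17276/33 = -16616/33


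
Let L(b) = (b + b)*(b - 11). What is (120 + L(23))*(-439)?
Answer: -295008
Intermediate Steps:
L(b) = 2*b*(-11 + b) (L(b) = (2*b)*(-11 + b) = 2*b*(-11 + b))
(120 + L(23))*(-439) = (120 + 2*23*(-11 + 23))*(-439) = (120 + 2*23*12)*(-439) = (120 + 552)*(-439) = 672*(-439) = -295008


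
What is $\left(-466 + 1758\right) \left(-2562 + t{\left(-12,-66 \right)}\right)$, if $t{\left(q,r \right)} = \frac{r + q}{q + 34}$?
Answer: $- \frac{36461532}{11} \approx -3.3147 \cdot 10^{6}$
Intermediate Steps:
$t{\left(q,r \right)} = \frac{q + r}{34 + q}$
$\left(-466 + 1758\right) \left(-2562 + t{\left(-12,-66 \right)}\right) = \left(-466 + 1758\right) \left(-2562 + \frac{-12 - 66}{34 - 12}\right) = 1292 \left(-2562 + \frac{1}{22} \left(-78\right)\right) = 1292 \left(-2562 - \frac{39}{11}\right) = 1292 \left(- \frac{28221}{11}\right) = - \frac{36461532}{11}$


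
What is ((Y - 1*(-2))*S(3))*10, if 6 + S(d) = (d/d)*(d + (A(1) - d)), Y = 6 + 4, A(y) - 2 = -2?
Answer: -720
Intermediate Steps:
A(y) = 0 (A(y) = 2 - 2 = 0)
Y = 10
S(d) = -6 (S(d) = -6 + (d/d)*(d + (0 - d)) = -6 + 1*(d - d) = -6 + 1*0 = -6 + 0 = -6)
((Y - 1*(-2))*S(3))*10 = ((10 - 1*(-2))*(-6))*10 = ((10 + 2)*(-6))*10 = (12*(-6))*10 = -72*10 = -720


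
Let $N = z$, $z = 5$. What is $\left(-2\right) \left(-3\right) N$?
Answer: $30$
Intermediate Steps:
$N = 5$
$\left(-2\right) \left(-3\right) N = \left(-2\right) \left(-3\right) 5 = 6 \cdot 5 = 30$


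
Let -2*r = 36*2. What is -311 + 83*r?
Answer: -3299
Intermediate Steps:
r = -36 (r = -18*2 = -½*72 = -36)
-311 + 83*r = -311 + 83*(-36) = -311 - 2988 = -3299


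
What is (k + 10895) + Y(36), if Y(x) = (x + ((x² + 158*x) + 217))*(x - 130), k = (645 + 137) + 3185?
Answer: -665416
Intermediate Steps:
k = 3967 (k = 782 + 3185 = 3967)
Y(x) = (-130 + x)*(217 + x² + 159*x) (Y(x) = (x + (217 + x² + 158*x))*(-130 + x) = (217 + x² + 159*x)*(-130 + x) = (-130 + x)*(217 + x² + 159*x))
(k + 10895) + Y(36) = (3967 + 10895) + (-28210 + 36³ - 20453*36 + 29*36²) = 14862 + (-28210 + 46656 - 736308 + 29*1296) = 14862 + (-28210 + 46656 - 736308 + 37584) = 14862 - 680278 = -665416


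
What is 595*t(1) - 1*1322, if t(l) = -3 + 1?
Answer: -2512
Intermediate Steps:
t(l) = -2
595*t(1) - 1*1322 = 595*(-2) - 1*1322 = -1190 - 1322 = -2512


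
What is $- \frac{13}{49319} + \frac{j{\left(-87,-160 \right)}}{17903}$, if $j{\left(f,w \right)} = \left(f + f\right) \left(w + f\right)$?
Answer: $\frac{2119399243}{882958057} \approx 2.4003$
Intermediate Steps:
$j{\left(f,w \right)} = 2 f \left(f + w\right)$
$- \frac{13}{49319} + \frac{j{\left(-87,-160 \right)}}{17903} = - \frac{13}{49319} + \frac{2 \left(-87\right) \left(-87 - 160\right)}{17903} = \left(-13\right) \frac{1}{49319} + 2 \left(-87\right) \left(-247\right) \frac{1}{17903} = - \frac{13}{49319} + 42978 \cdot \frac{1}{17903} = - \frac{13}{49319} + \frac{42978}{17903} = \frac{2119399243}{882958057}$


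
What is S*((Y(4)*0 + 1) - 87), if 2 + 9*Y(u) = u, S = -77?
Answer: 6622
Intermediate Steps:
Y(u) = -2/9 + u/9
S*((Y(4)*0 + 1) - 87) = -77*(((-2/9 + (1/9)*4)*0 + 1) - 87) = -77*(((-2/9 + 4/9)*0 + 1) - 87) = -77*(((2/9)*0 + 1) - 87) = -77*((0 + 1) - 87) = -77*(1 - 87) = -77*(-86) = 6622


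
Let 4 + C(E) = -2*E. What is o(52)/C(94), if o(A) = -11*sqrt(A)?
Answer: 11*sqrt(13)/96 ≈ 0.41314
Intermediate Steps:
C(E) = -4 - 2*E
o(52)/C(94) = (-22*sqrt(13))/(-4 - 2*94) = (-22*sqrt(13))/(-4 - 188) = -22*sqrt(13)/(-192) = -22*sqrt(13)*(-1/192) = 11*sqrt(13)/96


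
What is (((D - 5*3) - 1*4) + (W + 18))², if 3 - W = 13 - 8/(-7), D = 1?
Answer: 6084/49 ≈ 124.16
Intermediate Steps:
W = -78/7 (W = 3 - (13 - 8/(-7)) = 3 - (13 - 8*(-⅐)) = 3 - (13 + 8/7) = 3 - 1*99/7 = 3 - 99/7 = -78/7 ≈ -11.143)
(((D - 5*3) - 1*4) + (W + 18))² = (((1 - 5*3) - 1*4) + (-78/7 + 18))² = (((1 - 15) - 4) + 48/7)² = ((-14 - 4) + 48/7)² = (-18 + 48/7)² = (-78/7)² = 6084/49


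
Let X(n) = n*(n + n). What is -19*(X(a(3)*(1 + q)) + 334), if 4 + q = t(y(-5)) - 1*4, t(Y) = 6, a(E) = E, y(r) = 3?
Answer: -6688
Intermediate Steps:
q = -2 (q = -4 + (6 - 1*4) = -4 + (6 - 4) = -4 + 2 = -2)
X(n) = 2*n**2 (X(n) = n*(2*n) = 2*n**2)
-19*(X(a(3)*(1 + q)) + 334) = -19*(2*(3*(1 - 2))**2 + 334) = -19*(2*(3*(-1))**2 + 334) = -19*(2*(-3)**2 + 334) = -19*(2*9 + 334) = -19*(18 + 334) = -19*352 = -6688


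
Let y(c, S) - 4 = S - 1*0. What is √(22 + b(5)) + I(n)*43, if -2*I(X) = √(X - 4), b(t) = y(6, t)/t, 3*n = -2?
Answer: √595/5 - 43*I*√42/6 ≈ 4.8785 - 46.445*I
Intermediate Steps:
n = -⅔ (n = (⅓)*(-2) = -⅔ ≈ -0.66667)
y(c, S) = 4 + S (y(c, S) = 4 + (S - 1*0) = 4 + (S + 0) = 4 + S)
b(t) = (4 + t)/t
I(X) = -√(-4 + X)/2 (I(X) = -√(X - 4)/2 = -√(-4 + X)/2)
√(22 + b(5)) + I(n)*43 = √(22 + (4 + 5)/5) - √(-4 - ⅔)/2*43 = √(22 + (⅕)*9) - I*√42/6*43 = √(22 + 9/5) - I*√42/6*43 = √(119/5) - I*√42/6*43 = √595/5 - 43*I*√42/6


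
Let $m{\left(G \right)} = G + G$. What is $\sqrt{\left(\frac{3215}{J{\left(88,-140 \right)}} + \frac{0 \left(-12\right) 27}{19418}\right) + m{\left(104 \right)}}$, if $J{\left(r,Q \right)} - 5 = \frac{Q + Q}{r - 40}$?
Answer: $5 i \sqrt{146} \approx 60.415 i$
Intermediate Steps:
$J{\left(r,Q \right)} = 5 + \frac{2 Q}{-40 + r}$ ($J{\left(r,Q \right)} = 5 + \frac{Q + Q}{r - 40} = 5 + \frac{2 Q}{-40 + r}$)
$m{\left(G \right)} = 2 G$
$\sqrt{\left(\frac{3215}{J{\left(88,-140 \right)}} + \frac{0 \left(-12\right) 27}{19418}\right) + m{\left(104 \right)}} = \sqrt{\left(\frac{3215}{\frac{1}{-40 + 88} \left(-200 + 2 \left(-140\right) + 5 \cdot 88\right)} + \frac{0 \left(-12\right) 27}{19418}\right) + 2 \cdot 104} = \sqrt{\left(\frac{3215}{\frac{1}{48} \left(-200 - 280 + 440\right)} + 0 \cdot 27 \cdot \frac{1}{19418}\right) + 208} = \sqrt{\left(\frac{3215}{\frac{1}{48} \left(-40\right)} + 0 \cdot \frac{1}{19418}\right) + 208} = \sqrt{\left(\frac{3215}{- \frac{5}{6}} + 0\right) + 208} = \sqrt{\left(3215 \left(- \frac{6}{5}\right) + 0\right) + 208} = \sqrt{\left(-3858 + 0\right) + 208} = \sqrt{-3858 + 208} = \sqrt{-3650} = 5 i \sqrt{146}$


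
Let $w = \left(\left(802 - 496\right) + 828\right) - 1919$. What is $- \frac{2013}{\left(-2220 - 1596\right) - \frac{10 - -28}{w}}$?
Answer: $\frac{1580205}{2995522} \approx 0.52752$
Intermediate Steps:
$w = -785$ ($w = \left(306 + 828\right) - 1919 = 1134 - 1919 = -785$)
$- \frac{2013}{\left(-2220 - 1596\right) - \frac{10 - -28}{w}} = - \frac{2013}{\left(-2220 - 1596\right) - \frac{10 - -28}{-785}} = - \frac{2013}{\left(-2220 - 1596\right) - \left(10 + 28\right) \left(- \frac{1}{785}\right)} = - \frac{2013}{-3816 - 38 \left(- \frac{1}{785}\right)} = - \frac{2013}{-3816 - - \frac{38}{785}} = - \frac{2013}{-3816 + \frac{38}{785}} = - \frac{2013}{- \frac{2995522}{785}} = \left(-2013\right) \left(- \frac{785}{2995522}\right) = \frac{1580205}{2995522}$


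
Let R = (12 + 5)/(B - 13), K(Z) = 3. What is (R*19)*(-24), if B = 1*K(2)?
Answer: 3876/5 ≈ 775.20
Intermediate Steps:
B = 3 (B = 1*3 = 3)
R = -17/10 (R = (12 + 5)/(3 - 13) = 17/(-10) = 17*(-⅒) = -17/10 ≈ -1.7000)
(R*19)*(-24) = -17/10*19*(-24) = -323/10*(-24) = 3876/5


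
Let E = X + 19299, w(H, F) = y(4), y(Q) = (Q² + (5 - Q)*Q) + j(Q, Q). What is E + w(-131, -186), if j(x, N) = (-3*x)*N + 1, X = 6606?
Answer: 25878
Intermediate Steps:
j(x, N) = 1 - 3*N*x (j(x, N) = -3*N*x + 1 = 1 - 3*N*x)
y(Q) = 1 - 2*Q² + Q*(5 - Q) (y(Q) = (Q² + (5 - Q)*Q) + (1 - 3*Q*Q) = (Q² + Q*(5 - Q)) + (1 - 3*Q²) = 1 - 2*Q² + Q*(5 - Q))
w(H, F) = -27 (w(H, F) = 1 - 3*4² + 5*4 = 1 - 3*16 + 20 = 1 - 48 + 20 = -27)
E = 25905 (E = 6606 + 19299 = 25905)
E + w(-131, -186) = 25905 - 27 = 25878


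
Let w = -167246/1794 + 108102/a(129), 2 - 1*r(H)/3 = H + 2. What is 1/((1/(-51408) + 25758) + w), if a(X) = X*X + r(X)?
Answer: 15370992/394595277205 ≈ 3.8954e-5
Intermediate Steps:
r(H) = -3*H (r(H) = 6 - 3*(H + 2) = 6 - 3*(2 + H) = 6 + (-6 - 3*H) = -3*H)
a(X) = X**2 - 3*X (a(X) = X*X - 3*X = X**2 - 3*X)
w = -1630802/18837 (w = -167246/1794 + 108102/((129*(-3 + 129))) = -167246*1/1794 + 108102/((129*126)) = -83623/897 + 108102/16254 = -83623/897 + 108102*(1/16254) = -83623/897 + 419/63 = -1630802/18837 ≈ -86.574)
1/((1/(-51408) + 25758) + w) = 1/((1/(-51408) + 25758) - 1630802/18837) = 1/((-1/51408 + 25758) - 1630802/18837) = 1/(1324167263/51408 - 1630802/18837) = 1/(394595277205/15370992) = 15370992/394595277205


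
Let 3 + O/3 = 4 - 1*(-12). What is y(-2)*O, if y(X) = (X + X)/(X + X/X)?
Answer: 156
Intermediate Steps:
y(X) = 2*X/(1 + X) (y(X) = (2*X)/(X + 1) = (2*X)/(1 + X) = 2*X/(1 + X))
O = 39 (O = -9 + 3*(4 - 1*(-12)) = -9 + 3*(4 + 12) = -9 + 3*16 = -9 + 48 = 39)
y(-2)*O = (2*(-2)/(1 - 2))*39 = (2*(-2)/(-1))*39 = (2*(-2)*(-1))*39 = 4*39 = 156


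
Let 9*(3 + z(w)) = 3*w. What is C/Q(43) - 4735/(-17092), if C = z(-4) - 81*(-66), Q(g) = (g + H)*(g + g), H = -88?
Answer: -21892595/19843812 ≈ -1.1032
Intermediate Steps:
Q(g) = 2*g*(-88 + g) (Q(g) = (g - 88)*(g + g) = (-88 + g)*(2*g) = 2*g*(-88 + g))
z(w) = -3 + w/3 (z(w) = -3 + (3*w)/9 = -3 + w/3)
C = 16025/3 (C = (-3 + (1/3)*(-4)) - 81*(-66) = (-3 - 4/3) + 5346 = -13/3 + 5346 = 16025/3 ≈ 5341.7)
C/Q(43) - 4735/(-17092) = 16025/(3*((2*43*(-88 + 43)))) - 4735/(-17092) = 16025/(3*((2*43*(-45)))) - 4735*(-1/17092) = (16025/3)/(-3870) + 4735/17092 = (16025/3)*(-1/3870) + 4735/17092 = -3205/2322 + 4735/17092 = -21892595/19843812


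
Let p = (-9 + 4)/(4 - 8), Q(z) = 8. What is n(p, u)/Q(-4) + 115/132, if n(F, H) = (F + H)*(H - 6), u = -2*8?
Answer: 21877/528 ≈ 41.434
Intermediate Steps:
u = -16
p = 5/4 (p = -5/(-4) = -5*(-¼) = 5/4 ≈ 1.2500)
n(F, H) = (-6 + H)*(F + H) (n(F, H) = (F + H)*(-6 + H) = (-6 + H)*(F + H))
n(p, u)/Q(-4) + 115/132 = ((-16)² - 6*5/4 - 6*(-16) + (5/4)*(-16))/8 + 115/132 = (256 - 15/2 + 96 - 20)*(⅛) + 115*(1/132) = (649/2)*(⅛) + 115/132 = 649/16 + 115/132 = 21877/528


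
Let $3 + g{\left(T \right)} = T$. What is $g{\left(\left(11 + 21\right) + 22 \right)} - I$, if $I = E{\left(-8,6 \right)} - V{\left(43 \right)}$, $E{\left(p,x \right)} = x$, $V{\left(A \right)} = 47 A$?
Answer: $2066$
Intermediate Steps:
$I = -2015$ ($I = 6 - 47 \cdot 43 = 6 - 2021 = -2015$)
$g{\left(T \right)} = -3 + T$
$g{\left(\left(11 + 21\right) + 22 \right)} - I = \left(-3 + \left(\left(11 + 21\right) + 22\right)\right) - -2015 = \left(-3 + \left(32 + 22\right)\right) + 2015 = \left(-3 + 54\right) + 2015 = 51 + 2015 = 2066$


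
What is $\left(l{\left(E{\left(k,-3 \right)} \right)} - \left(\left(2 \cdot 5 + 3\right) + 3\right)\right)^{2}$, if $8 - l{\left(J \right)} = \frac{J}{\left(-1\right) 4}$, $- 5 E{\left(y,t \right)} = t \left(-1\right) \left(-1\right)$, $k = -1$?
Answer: $\frac{24649}{400} \approx 61.622$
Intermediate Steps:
$E{\left(y,t \right)} = - \frac{t}{5}$ ($E{\left(y,t \right)} = - \frac{t \left(-1\right) \left(-1\right)}{5} = - \frac{- t \left(-1\right)}{5} = - \frac{t}{5}$)
$l{\left(J \right)} = 8 + \frac{J}{4}$ ($l{\left(J \right)} = 8 - \frac{J}{\left(-1\right) 4} = 8 - \frac{J}{-4} = 8 - J \left(- \frac{1}{4}\right) = 8 - - \frac{J}{4} = 8 + \frac{J}{4}$)
$\left(l{\left(E{\left(k,-3 \right)} \right)} - \left(\left(2 \cdot 5 + 3\right) + 3\right)\right)^{2} = \left(\left(8 + \frac{\left(- \frac{1}{5}\right) \left(-3\right)}{4}\right) - \left(\left(2 \cdot 5 + 3\right) + 3\right)\right)^{2} = \left(\left(8 + \frac{1}{4} \cdot \frac{3}{5}\right) - \left(\left(10 + 3\right) + 3\right)\right)^{2} = \left(\left(8 + \frac{3}{20}\right) - \left(13 + 3\right)\right)^{2} = \left(\frac{163}{20} - 16\right)^{2} = \left(- \frac{157}{20}\right)^{2} = \frac{24649}{400}$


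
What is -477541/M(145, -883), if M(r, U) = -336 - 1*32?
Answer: 477541/368 ≈ 1297.7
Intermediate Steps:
M(r, U) = -368 (M(r, U) = -336 - 32 = -368)
-477541/M(145, -883) = -477541/(-368) = -477541*(-1/368) = 477541/368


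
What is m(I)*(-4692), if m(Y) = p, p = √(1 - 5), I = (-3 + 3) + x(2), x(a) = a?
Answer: -9384*I ≈ -9384.0*I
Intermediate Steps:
I = 2 (I = (-3 + 3) + 2 = 0 + 2 = 2)
p = 2*I (p = √(-4) = 2*I ≈ 2.0*I)
m(Y) = 2*I
m(I)*(-4692) = (2*I)*(-4692) = -9384*I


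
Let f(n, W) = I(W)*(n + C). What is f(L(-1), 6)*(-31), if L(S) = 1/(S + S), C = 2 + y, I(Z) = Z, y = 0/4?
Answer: -279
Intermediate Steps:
y = 0 (y = 0*(¼) = 0)
C = 2 (C = 2 + 0 = 2)
L(S) = 1/(2*S)
f(n, W) = W*(2 + n) (f(n, W) = W*(n + 2) = W*(2 + n))
f(L(-1), 6)*(-31) = (6*(2 + (½)/(-1)))*(-31) = (6*(2 + (½)*(-1)))*(-31) = (6*(2 - ½))*(-31) = (6*(3/2))*(-31) = 9*(-31) = -279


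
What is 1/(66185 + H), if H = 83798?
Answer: 1/149983 ≈ 6.6674e-6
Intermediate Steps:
1/(66185 + H) = 1/(66185 + 83798) = 1/149983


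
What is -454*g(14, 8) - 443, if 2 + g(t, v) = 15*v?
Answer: -54015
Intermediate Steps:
g(t, v) = -2 + 15*v
-454*g(14, 8) - 443 = -454*(-2 + 15*8) - 443 = -454*(-2 + 120) - 443 = -454*118 - 443 = -53572 - 443 = -54015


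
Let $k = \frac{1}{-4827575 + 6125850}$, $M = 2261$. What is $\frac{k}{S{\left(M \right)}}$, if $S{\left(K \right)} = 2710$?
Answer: $\frac{1}{3518325250} \approx 2.8423 \cdot 10^{-10}$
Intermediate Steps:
$k = \frac{1}{1298275} \approx 7.7025 \cdot 10^{-7}$
$\frac{k}{S{\left(M \right)}} = \frac{1}{1298275 \cdot 2710} = \frac{1}{1298275} \cdot \frac{1}{2710} = \frac{1}{3518325250}$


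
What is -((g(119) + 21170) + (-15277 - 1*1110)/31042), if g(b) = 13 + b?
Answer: -661240297/31042 ≈ -21301.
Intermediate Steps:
-((g(119) + 21170) + (-15277 - 1*1110)/31042) = -(((13 + 119) + 21170) + (-15277 - 1*1110)/31042) = -((132 + 21170) + (-15277 - 1110)*(1/31042)) = -(21302 - 16387*1/31042) = -(21302 - 16387/31042) = -1*661240297/31042 = -661240297/31042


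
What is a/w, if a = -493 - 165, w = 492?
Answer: -329/246 ≈ -1.3374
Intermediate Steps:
a = -658
a/w = -658/492 = -658*1/492 = -329/246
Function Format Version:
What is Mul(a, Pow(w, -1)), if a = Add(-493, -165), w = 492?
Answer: Rational(-329, 246) ≈ -1.3374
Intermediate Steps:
a = -658
Mul(a, Pow(w, -1)) = Mul(-658, Pow(492, -1)) = Mul(-658, Rational(1, 492)) = Rational(-329, 246)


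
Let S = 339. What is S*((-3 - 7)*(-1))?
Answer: 3390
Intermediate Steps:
S*((-3 - 7)*(-1)) = 339*((-3 - 7)*(-1)) = 339*(-10*(-1)) = 339*10 = 3390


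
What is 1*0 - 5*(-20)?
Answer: 100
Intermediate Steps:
1*0 - 5*(-20) = 0 + 100 = 100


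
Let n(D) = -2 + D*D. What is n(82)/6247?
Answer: 6722/6247 ≈ 1.0760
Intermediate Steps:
n(D) = -2 + D²
n(82)/6247 = (-2 + 82²)/6247 = (-2 + 6724)*(1/6247) = 6722*(1/6247) = 6722/6247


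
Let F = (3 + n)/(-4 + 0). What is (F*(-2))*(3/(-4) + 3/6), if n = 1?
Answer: -1/2 ≈ -0.50000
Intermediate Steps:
F = -1 (F = (3 + 1)/(-4 + 0) = 4/(-4) = 4*(-1/4) = -1)
(F*(-2))*(3/(-4) + 3/6) = (-1*(-2))*(3/(-4) + 3/6) = 2*(3*(-1/4) + 3*(1/6)) = 2*(-3/4 + 1/2) = 2*(-1/4) = -1/2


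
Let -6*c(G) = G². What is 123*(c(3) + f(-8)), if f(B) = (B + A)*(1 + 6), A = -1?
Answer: -15867/2 ≈ -7933.5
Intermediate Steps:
c(G) = -G²/6
f(B) = -7 + 7*B (f(B) = (B - 1)*(1 + 6) = (-1 + B)*7 = -7 + 7*B)
123*(c(3) + f(-8)) = 123*(-⅙*3² + (-7 + 7*(-8))) = 123*(-⅙*9 + (-7 - 56)) = 123*(-3/2 - 63) = 123*(-129/2) = -15867/2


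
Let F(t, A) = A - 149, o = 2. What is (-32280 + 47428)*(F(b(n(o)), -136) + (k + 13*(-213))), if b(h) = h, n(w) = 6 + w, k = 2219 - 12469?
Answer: -201528992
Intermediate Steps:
k = -10250
F(t, A) = -149 + A
(-32280 + 47428)*(F(b(n(o)), -136) + (k + 13*(-213))) = (-32280 + 47428)*((-149 - 136) + (-10250 + 13*(-213))) = 15148*(-285 + (-10250 - 2769)) = 15148*(-285 - 13019) = 15148*(-13304) = -201528992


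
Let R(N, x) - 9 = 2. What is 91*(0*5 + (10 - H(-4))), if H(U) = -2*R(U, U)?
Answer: 2912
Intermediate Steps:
R(N, x) = 11 (R(N, x) = 9 + 2 = 11)
H(U) = -22 (H(U) = -2*11 = -22)
91*(0*5 + (10 - H(-4))) = 91*(0*5 + (10 - 1*(-22))) = 91*(0 + (10 + 22)) = 91*(0 + 32) = 91*32 = 2912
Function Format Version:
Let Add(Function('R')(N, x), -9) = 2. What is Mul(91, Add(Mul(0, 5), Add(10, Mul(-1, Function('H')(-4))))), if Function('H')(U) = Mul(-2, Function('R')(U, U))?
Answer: 2912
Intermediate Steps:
Function('R')(N, x) = 11 (Function('R')(N, x) = Add(9, 2) = 11)
Function('H')(U) = -22 (Function('H')(U) = Mul(-2, 11) = -22)
Mul(91, Add(Mul(0, 5), Add(10, Mul(-1, Function('H')(-4))))) = Mul(91, Add(Mul(0, 5), Add(10, Mul(-1, -22)))) = Mul(91, Add(0, Add(10, 22))) = Mul(91, Add(0, 32)) = Mul(91, 32) = 2912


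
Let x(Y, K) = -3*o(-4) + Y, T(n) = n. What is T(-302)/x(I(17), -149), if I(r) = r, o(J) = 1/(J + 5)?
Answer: -151/7 ≈ -21.571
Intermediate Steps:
o(J) = 1/(5 + J)
x(Y, K) = -3 + Y (x(Y, K) = -3/(5 - 4) + Y = -3/1 + Y = -3*1 + Y = -3 + Y)
T(-302)/x(I(17), -149) = -302/(-3 + 17) = -302/14 = -302*1/14 = -151/7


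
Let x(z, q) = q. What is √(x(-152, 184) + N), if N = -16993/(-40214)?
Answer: 3*√33137984774/40214 ≈ 13.580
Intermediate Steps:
N = 16993/40214 (N = -16993*(-1/40214) = 16993/40214 ≈ 0.42256)
√(x(-152, 184) + N) = √(184 + 16993/40214) = √(7416369/40214) = 3*√33137984774/40214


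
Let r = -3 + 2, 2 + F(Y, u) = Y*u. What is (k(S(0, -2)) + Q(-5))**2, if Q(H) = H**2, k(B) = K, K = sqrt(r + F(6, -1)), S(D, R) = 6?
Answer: 616 + 150*I ≈ 616.0 + 150.0*I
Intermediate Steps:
F(Y, u) = -2 + Y*u
r = -1
K = 3*I (K = sqrt(-1 + (-2 + 6*(-1))) = sqrt(-1 + (-2 - 6)) = sqrt(-1 - 8) = sqrt(-9) = 3*I ≈ 3.0*I)
k(B) = 3*I
(k(S(0, -2)) + Q(-5))**2 = (3*I + (-5)**2)**2 = (3*I + 25)**2 = (25 + 3*I)**2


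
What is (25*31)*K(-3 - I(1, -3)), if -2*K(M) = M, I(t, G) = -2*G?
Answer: 6975/2 ≈ 3487.5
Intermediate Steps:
K(M) = -M/2
(25*31)*K(-3 - I(1, -3)) = (25*31)*(-(-3 - (-2)*(-3))/2) = 775*(-(-3 - 1*6)/2) = 775*(-(-3 - 6)/2) = 775*(-½*(-9)) = 775*(9/2) = 6975/2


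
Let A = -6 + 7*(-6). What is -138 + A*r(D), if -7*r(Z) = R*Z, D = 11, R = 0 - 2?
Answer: -2022/7 ≈ -288.86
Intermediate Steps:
R = -2
r(Z) = 2*Z/7 (r(Z) = -(-2)*Z/7 = 2*Z/7)
A = -48 (A = -6 - 42 = -48)
-138 + A*r(D) = -138 - 96*11/7 = -138 - 48*22/7 = -138 - 1056/7 = -2022/7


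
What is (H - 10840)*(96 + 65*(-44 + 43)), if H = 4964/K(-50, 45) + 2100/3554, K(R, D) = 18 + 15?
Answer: -19431195622/58641 ≈ -3.3136e+5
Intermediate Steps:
K(R, D) = 33
H = 8855678/58641 (H = 4964/33 + 2100/3554 = 4964*(1/33) + 2100*(1/3554) = 4964/33 + 1050/1777 = 8855678/58641 ≈ 151.02)
(H - 10840)*(96 + 65*(-44 + 43)) = (8855678/58641 - 10840)*(96 + 65*(-44 + 43)) = -626812762*(96 + 65*(-1))/58641 = -626812762*(96 - 65)/58641 = -626812762/58641*31 = -19431195622/58641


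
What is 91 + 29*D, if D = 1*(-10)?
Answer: -199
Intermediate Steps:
D = -10
91 + 29*D = 91 + 29*(-10) = 91 - 290 = -199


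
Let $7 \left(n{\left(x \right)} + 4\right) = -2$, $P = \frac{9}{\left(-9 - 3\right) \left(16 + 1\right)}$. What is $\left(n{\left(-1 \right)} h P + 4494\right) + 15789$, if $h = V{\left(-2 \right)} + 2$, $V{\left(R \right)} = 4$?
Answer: $\frac{2413812}{119} \approx 20284.0$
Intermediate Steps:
$P = - \frac{3}{68}$ ($P = \frac{9}{\left(-12\right) 17} = \frac{9}{-204} = 9 \left(- \frac{1}{204}\right) = - \frac{3}{68} \approx -0.044118$)
$n{\left(x \right)} = - \frac{30}{7}$ ($n{\left(x \right)} = -4 + \frac{1}{7} \left(-2\right) = -4 - \frac{2}{7} = - \frac{30}{7}$)
$h = 6$ ($h = 4 + 2 = 6$)
$\left(n{\left(-1 \right)} h P + 4494\right) + 15789 = \left(\left(- \frac{30}{7}\right) 6 \left(- \frac{3}{68}\right) + 4494\right) + 15789 = \left(\left(- \frac{180}{7}\right) \left(- \frac{3}{68}\right) + 4494\right) + 15789 = \left(\frac{135}{119} + 4494\right) + 15789 = \frac{534921}{119} + 15789 = \frac{2413812}{119}$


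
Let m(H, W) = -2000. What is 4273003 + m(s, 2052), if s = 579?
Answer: 4271003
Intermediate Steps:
4273003 + m(s, 2052) = 4273003 - 2000 = 4271003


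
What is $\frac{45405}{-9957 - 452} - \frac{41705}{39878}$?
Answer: $- \frac{2244767935}{415090102} \approx -5.4079$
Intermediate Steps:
$\frac{45405}{-9957 - 452} - \frac{41705}{39878} = \frac{45405}{-10409} - \frac{41705}{39878} = 45405 \left(- \frac{1}{10409}\right) - \frac{41705}{39878} = - \frac{45405}{10409} - \frac{41705}{39878} = - \frac{2244767935}{415090102}$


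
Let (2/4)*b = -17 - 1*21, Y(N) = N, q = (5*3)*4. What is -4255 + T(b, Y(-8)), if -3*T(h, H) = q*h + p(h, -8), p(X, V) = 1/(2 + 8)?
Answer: -82051/30 ≈ -2735.0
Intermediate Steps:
p(X, V) = ⅒ (p(X, V) = 1/10 = ⅒)
q = 60 (q = 15*4 = 60)
b = -76 (b = 2*(-17 - 1*21) = 2*(-17 - 21) = 2*(-38) = -76)
T(h, H) = -1/30 - 20*h (T(h, H) = -(60*h + ⅒)/3 = -(⅒ + 60*h)/3 = -1/30 - 20*h)
-4255 + T(b, Y(-8)) = -4255 + (-1/30 - 20*(-76)) = -4255 + (-1/30 + 1520) = -4255 + 45599/30 = -82051/30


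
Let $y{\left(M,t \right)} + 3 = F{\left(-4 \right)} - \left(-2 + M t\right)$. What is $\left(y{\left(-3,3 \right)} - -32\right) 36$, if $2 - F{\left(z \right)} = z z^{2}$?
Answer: $3816$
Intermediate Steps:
$F{\left(z \right)} = 2 - z^{3}$ ($F{\left(z \right)} = 2 - z z^{2} = 2 - z^{3}$)
$y{\left(M,t \right)} = 65 - M t$ ($y{\left(M,t \right)} = -3 + \left(\left(2 - \left(-4\right)^{3}\right) - \left(-2 + M t\right)\right) = -3 + \left(\left(2 - -64\right) - \left(-2 + M t\right)\right) = -3 + \left(\left(2 + 64\right) - \left(-2 + M t\right)\right) = -3 + \left(66 - \left(-2 + M t\right)\right) = -3 - \left(-68 + M t\right) = 65 - M t$)
$\left(y{\left(-3,3 \right)} - -32\right) 36 = \left(\left(65 - \left(-3\right) 3\right) - -32\right) 36 = \left(\left(65 + 9\right) + 32\right) 36 = \left(74 + 32\right) 36 = 106 \cdot 36 = 3816$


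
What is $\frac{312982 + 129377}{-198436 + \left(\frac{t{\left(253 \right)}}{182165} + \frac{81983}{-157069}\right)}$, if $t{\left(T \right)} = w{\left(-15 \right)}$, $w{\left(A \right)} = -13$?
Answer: $- \frac{1150635050588565}{516159991230632} \approx -2.2292$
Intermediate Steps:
$t{\left(T \right)} = -13$
$\frac{312982 + 129377}{-198436 + \left(\frac{t{\left(253 \right)}}{182165} + \frac{81983}{-157069}\right)} = \frac{312982 + 129377}{-198436 + \left(- \frac{13}{182165} + \frac{81983}{-157069}\right)} = \frac{442359}{-198436 + \left(\left(-13\right) \frac{1}{182165} + 81983 \left(- \frac{1}{157069}\right)\right)} = \frac{442359}{-198436 - \frac{1357861372}{2601134035}} = \frac{442359}{- \frac{516159991230632}{2601134035}} = 442359 \left(- \frac{2601134035}{516159991230632}\right) = - \frac{1150635050588565}{516159991230632}$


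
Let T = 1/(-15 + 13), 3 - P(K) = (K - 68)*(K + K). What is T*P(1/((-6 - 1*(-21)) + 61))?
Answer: -13831/5776 ≈ -2.3946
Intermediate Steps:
P(K) = 3 - 2*K*(-68 + K) (P(K) = 3 - (K - 68)*(K + K) = 3 - (-68 + K)*2*K = 3 - 2*K*(-68 + K))
T = -½ (T = 1/(-2) = -½ ≈ -0.50000)
T*P(1/((-6 - 1*(-21)) + 61)) = -(3 - 2/((-6 - 1*(-21)) + 61)² + 136/((-6 - 1*(-21)) + 61))/2 = -(3 - 2/((-6 + 21) + 61)² + 136/((-6 + 21) + 61))/2 = -(3 - 2/(15 + 61)² + 136/(15 + 61))/2 = -(3 - 2*(1/76)² + 136/76)/2 = -(3 - 2*(1/76)² + 136*(1/76))/2 = -(3 - 2*1/5776 + 34/19)/2 = -(3 - 1/2888 + 34/19)/2 = -½*13831/2888 = -13831/5776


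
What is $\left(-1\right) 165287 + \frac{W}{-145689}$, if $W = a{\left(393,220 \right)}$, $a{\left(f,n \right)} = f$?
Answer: $- \frac{8026832712}{48563} \approx -1.6529 \cdot 10^{5}$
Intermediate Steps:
$W = 393$
$\left(-1\right) 165287 + \frac{W}{-145689} = \left(-1\right) 165287 + \frac{393}{-145689} = -165287 + 393 \left(- \frac{1}{145689}\right) = -165287 - \frac{131}{48563} = - \frac{8026832712}{48563}$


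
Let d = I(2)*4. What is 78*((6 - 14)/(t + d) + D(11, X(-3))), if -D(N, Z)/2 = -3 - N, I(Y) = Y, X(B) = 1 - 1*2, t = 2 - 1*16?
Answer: 2288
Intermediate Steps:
t = -14 (t = 2 - 16 = -14)
X(B) = -1 (X(B) = 1 - 2 = -1)
D(N, Z) = 6 + 2*N (D(N, Z) = -2*(-3 - N) = 6 + 2*N)
d = 8 (d = 2*4 = 8)
78*((6 - 14)/(t + d) + D(11, X(-3))) = 78*((6 - 14)/(-14 + 8) + (6 + 2*11)) = 78*(-8/(-6) + (6 + 22)) = 78*(-8*(-⅙) + 28) = 78*(4/3 + 28) = 78*(88/3) = 2288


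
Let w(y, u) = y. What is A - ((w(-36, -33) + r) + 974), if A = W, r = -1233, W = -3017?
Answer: -2722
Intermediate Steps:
A = -3017
A - ((w(-36, -33) + r) + 974) = -3017 - ((-36 - 1233) + 974) = -3017 - (-1269 + 974) = -3017 - 1*(-295) = -3017 + 295 = -2722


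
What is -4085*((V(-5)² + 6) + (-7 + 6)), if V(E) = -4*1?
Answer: -85785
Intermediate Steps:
V(E) = -4
-4085*((V(-5)² + 6) + (-7 + 6)) = -4085*(((-4)² + 6) + (-7 + 6)) = -4085*((16 + 6) - 1) = -4085*(22 - 1) = -4085*21 = -85785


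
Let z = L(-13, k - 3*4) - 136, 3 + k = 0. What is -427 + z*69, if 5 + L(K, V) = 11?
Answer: -9397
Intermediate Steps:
k = -3 (k = -3 + 0 = -3)
L(K, V) = 6 (L(K, V) = -5 + 11 = 6)
z = -130 (z = 6 - 136 = -130)
-427 + z*69 = -427 - 130*69 = -427 - 8970 = -9397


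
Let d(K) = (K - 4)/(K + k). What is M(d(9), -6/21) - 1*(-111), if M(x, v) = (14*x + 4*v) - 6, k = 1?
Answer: 776/7 ≈ 110.86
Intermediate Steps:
d(K) = (-4 + K)/(1 + K) (d(K) = (K - 4)/(K + 1) = (-4 + K)/(1 + K))
M(x, v) = -6 + 4*v + 14*x (M(x, v) = (4*v + 14*x) - 6 = -6 + 4*v + 14*x)
M(d(9), -6/21) - 1*(-111) = (-6 + 4*(-6/21) + 14*((-4 + 9)/(1 + 9))) - 1*(-111) = (-6 + 4*(-6*1/21) + 14*(5/10)) + 111 = (-6 + 4*(-2/7) + 14*((1/10)*5)) + 111 = (-6 - 8/7 + 14*(1/2)) + 111 = (-6 - 8/7 + 7) + 111 = -1/7 + 111 = 776/7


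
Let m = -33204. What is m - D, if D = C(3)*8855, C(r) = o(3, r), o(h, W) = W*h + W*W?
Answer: -192594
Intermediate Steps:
o(h, W) = W² + W*h (o(h, W) = W*h + W² = W² + W*h)
C(r) = r*(3 + r) (C(r) = r*(r + 3) = r*(3 + r))
D = 159390 (D = (3*(3 + 3))*8855 = (3*6)*8855 = 18*8855 = 159390)
m - D = -33204 - 1*159390 = -33204 - 159390 = -192594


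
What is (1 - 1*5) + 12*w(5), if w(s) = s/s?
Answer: 8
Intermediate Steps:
w(s) = 1
(1 - 1*5) + 12*w(5) = (1 - 1*5) + 12*1 = (1 - 5) + 12 = -4 + 12 = 8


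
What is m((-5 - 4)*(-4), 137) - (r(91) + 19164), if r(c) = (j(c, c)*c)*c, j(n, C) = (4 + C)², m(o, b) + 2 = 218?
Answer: -74754973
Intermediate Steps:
m(o, b) = 216 (m(o, b) = -2 + 218 = 216)
r(c) = c²*(4 + c)² (r(c) = ((4 + c)²*c)*c = (c*(4 + c)²)*c = c²*(4 + c)²)
m((-5 - 4)*(-4), 137) - (r(91) + 19164) = 216 - (91²*(4 + 91)² + 19164) = 216 - (8281*95² + 19164) = 216 - (8281*9025 + 19164) = 216 - (74736025 + 19164) = 216 - 1*74755189 = 216 - 74755189 = -74754973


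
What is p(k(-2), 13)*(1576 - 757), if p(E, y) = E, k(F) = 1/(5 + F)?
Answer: 273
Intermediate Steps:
p(k(-2), 13)*(1576 - 757) = (1576 - 757)/(5 - 2) = 819/3 = (1/3)*819 = 273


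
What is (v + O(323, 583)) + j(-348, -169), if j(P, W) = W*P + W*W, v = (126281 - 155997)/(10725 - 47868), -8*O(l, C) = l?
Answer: 25950603251/297144 ≈ 87333.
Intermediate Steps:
O(l, C) = -l/8
v = 29716/37143 (v = -29716/(-37143) = -29716*(-1/37143) = 29716/37143 ≈ 0.80004)
j(P, W) = W**2 + P*W (j(P, W) = P*W + W**2 = W**2 + P*W)
(v + O(323, 583)) + j(-348, -169) = (29716/37143 - 1/8*323) - 169*(-348 - 169) = (29716/37143 - 323/8) - 169*(-517) = -11759461/297144 + 87373 = 25950603251/297144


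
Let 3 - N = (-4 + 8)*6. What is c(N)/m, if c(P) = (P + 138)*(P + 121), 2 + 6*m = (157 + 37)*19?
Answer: 5850/307 ≈ 19.055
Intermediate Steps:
m = 614 (m = -1/3 + ((157 + 37)*19)/6 = -1/3 + (194*19)/6 = -1/3 + (1/6)*3686 = -1/3 + 1843/3 = 614)
N = -21 (N = 3 - (-4 + 8)*6 = 3 - 4*6 = 3 - 1*24 = 3 - 24 = -21)
c(P) = (121 + P)*(138 + P) (c(P) = (138 + P)*(121 + P) = (121 + P)*(138 + P))
c(N)/m = (16698 + (-21)**2 + 259*(-21))/614 = (16698 + 441 - 5439)*(1/614) = 11700*(1/614) = 5850/307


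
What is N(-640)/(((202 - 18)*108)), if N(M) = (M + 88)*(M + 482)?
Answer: 79/18 ≈ 4.3889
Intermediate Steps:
N(M) = (88 + M)*(482 + M)
N(-640)/(((202 - 18)*108)) = (42416 + (-640)**2 + 570*(-640))/(((202 - 18)*108)) = (42416 + 409600 - 364800)/((184*108)) = 87216/19872 = 87216*(1/19872) = 79/18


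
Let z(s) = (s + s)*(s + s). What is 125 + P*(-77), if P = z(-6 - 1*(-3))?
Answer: -2647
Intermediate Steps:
z(s) = 4*s² (z(s) = (2*s)*(2*s) = 4*s²)
P = 36 (P = 4*(-6 - 1*(-3))² = 4*(-6 + 3)² = 4*(-3)² = 4*9 = 36)
125 + P*(-77) = 125 + 36*(-77) = 125 - 2772 = -2647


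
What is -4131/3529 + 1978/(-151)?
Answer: -7604143/532879 ≈ -14.270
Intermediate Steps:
-4131/3529 + 1978/(-151) = -4131*1/3529 + 1978*(-1/151) = -4131/3529 - 1978/151 = -7604143/532879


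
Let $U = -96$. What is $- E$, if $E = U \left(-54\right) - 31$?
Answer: $-5153$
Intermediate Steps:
$E = 5153$ ($E = \left(-96\right) \left(-54\right) - 31 = 5184 - 31 = 5153$)
$- E = \left(-1\right) 5153 = -5153$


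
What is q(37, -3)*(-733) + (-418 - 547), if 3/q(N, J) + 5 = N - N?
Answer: -2626/5 ≈ -525.20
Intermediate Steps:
q(N, J) = -⅗ (q(N, J) = 3/(-5 + (N - N)) = 3/(-5 + 0) = 3/(-5) = 3*(-⅕) = -⅗)
q(37, -3)*(-733) + (-418 - 547) = -⅗*(-733) + (-418 - 547) = 2199/5 - 965 = -2626/5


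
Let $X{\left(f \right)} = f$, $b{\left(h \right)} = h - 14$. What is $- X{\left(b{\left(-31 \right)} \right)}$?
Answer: $45$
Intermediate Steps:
$b{\left(h \right)} = -14 + h$ ($b{\left(h \right)} = h - 14 = -14 + h$)
$- X{\left(b{\left(-31 \right)} \right)} = - (-14 - 31) = \left(-1\right) \left(-45\right) = 45$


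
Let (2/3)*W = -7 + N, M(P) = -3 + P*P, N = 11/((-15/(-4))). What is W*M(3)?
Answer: -183/5 ≈ -36.600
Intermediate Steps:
N = 44/15 (N = 11/((-15*(-¼))) = 11/(15/4) = 11*(4/15) = 44/15 ≈ 2.9333)
M(P) = -3 + P²
W = -61/10 (W = 3*(-7 + 44/15)/2 = (3/2)*(-61/15) = -61/10 ≈ -6.1000)
W*M(3) = -61*(-3 + 3²)/10 = -61*(-3 + 9)/10 = -61/10*6 = -183/5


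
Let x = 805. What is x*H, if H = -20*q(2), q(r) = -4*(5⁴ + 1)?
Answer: 40314400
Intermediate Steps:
q(r) = -2504 (q(r) = -4*(625 + 1) = -4*626 = -2504)
H = 50080 (H = -20*(-2504) = 50080)
x*H = 805*50080 = 40314400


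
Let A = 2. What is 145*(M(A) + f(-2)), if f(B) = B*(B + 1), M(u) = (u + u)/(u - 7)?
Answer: 174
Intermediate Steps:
M(u) = 2*u/(-7 + u) (M(u) = (2*u)/(-7 + u) = 2*u/(-7 + u))
f(B) = B*(1 + B)
145*(M(A) + f(-2)) = 145*(2*2/(-7 + 2) - 2*(1 - 2)) = 145*(2*2/(-5) - 2*(-1)) = 145*(2*2*(-1/5) + 2) = 145*(-4/5 + 2) = 145*(6/5) = 174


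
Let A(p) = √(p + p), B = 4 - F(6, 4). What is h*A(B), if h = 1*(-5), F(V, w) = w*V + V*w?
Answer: -10*I*√22 ≈ -46.904*I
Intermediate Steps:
F(V, w) = 2*V*w (F(V, w) = V*w + V*w = 2*V*w)
B = -44 (B = 4 - 2*6*4 = 4 - 1*48 = 4 - 48 = -44)
h = -5
A(p) = √2*√p (A(p) = √(2*p) = √2*√p)
h*A(B) = -5*√2*√(-44) = -5*√2*2*I*√11 = -10*I*√22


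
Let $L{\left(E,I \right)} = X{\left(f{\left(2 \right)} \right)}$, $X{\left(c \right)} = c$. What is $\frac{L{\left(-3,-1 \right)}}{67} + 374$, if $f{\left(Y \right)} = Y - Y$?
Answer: $374$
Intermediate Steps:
$f{\left(Y \right)} = 0$
$L{\left(E,I \right)} = 0$
$\frac{L{\left(-3,-1 \right)}}{67} + 374 = \frac{1}{67} \cdot 0 + 374 = 0 + 374 = 374$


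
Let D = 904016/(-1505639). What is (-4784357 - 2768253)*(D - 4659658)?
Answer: 52987327195156297580/1505639 ≈ 3.5193e+13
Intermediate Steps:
D = -904016/1505639 (D = 904016*(-1/1505639) = -904016/1505639 ≈ -0.60042)
(-4784357 - 2768253)*(D - 4659658) = (-4784357 - 2768253)*(-904016/1505639 - 4659658) = -7552610*(-7015763715478/1505639) = 52987327195156297580/1505639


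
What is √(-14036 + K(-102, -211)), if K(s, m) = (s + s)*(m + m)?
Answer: 2*√18013 ≈ 268.42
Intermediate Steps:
K(s, m) = 4*m*s (K(s, m) = (2*s)*(2*m) = 4*m*s)
√(-14036 + K(-102, -211)) = √(-14036 + 4*(-211)*(-102)) = √(-14036 + 86088) = √72052 = 2*√18013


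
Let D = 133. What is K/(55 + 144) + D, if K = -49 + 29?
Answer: 26447/199 ≈ 132.90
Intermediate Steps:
K = -20
K/(55 + 144) + D = -20/(55 + 144) + 133 = -20/199 + 133 = 26447/199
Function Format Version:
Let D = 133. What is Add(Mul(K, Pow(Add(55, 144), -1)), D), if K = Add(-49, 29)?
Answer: Rational(26447, 199) ≈ 132.90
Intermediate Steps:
K = -20
Add(Mul(K, Pow(Add(55, 144), -1)), D) = Add(Mul(-20, Pow(Add(55, 144), -1)), 133) = Add(Mul(-20, Pow(199, -1)), 133) = Add(Mul(-20, Rational(1, 199)), 133) = Add(Rational(-20, 199), 133) = Rational(26447, 199)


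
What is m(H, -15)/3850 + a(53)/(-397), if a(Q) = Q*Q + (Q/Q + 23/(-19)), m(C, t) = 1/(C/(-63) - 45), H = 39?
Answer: -28119094929/3974406700 ≈ -7.0750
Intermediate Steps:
m(C, t) = 1/(-45 - C/63) (m(C, t) = 1/(C*(-1/63) - 45) = 1/(-C/63 - 45) = 1/(-45 - C/63))
a(Q) = -4/19 + Q**2 (a(Q) = Q**2 + (1 + 23*(-1/19)) = Q**2 + (1 - 23/19) = Q**2 - 4/19 = -4/19 + Q**2)
m(H, -15)/3850 + a(53)/(-397) = -63/(2835 + 39)/3850 + (-4/19 + 53**2)/(-397) = -63/2874*(1/3850) + (-4/19 + 2809)*(-1/397) = -63*1/2874*(1/3850) + (53367/19)*(-1/397) = -21/958*1/3850 - 53367/7543 = -3/526900 - 53367/7543 = -28119094929/3974406700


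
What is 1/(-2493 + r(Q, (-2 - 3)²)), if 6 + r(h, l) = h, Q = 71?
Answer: -1/2428 ≈ -0.00041186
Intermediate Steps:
r(h, l) = -6 + h
1/(-2493 + r(Q, (-2 - 3)²)) = 1/(-2493 + (-6 + 71)) = 1/(-2493 + 65) = 1/(-2428) = -1/2428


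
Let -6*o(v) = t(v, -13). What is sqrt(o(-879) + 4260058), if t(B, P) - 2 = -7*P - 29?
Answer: sqrt(38340426)/3 ≈ 2064.0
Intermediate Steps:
t(B, P) = -27 - 7*P (t(B, P) = 2 + (-7*P - 29) = 2 + (-29 - 7*P) = -27 - 7*P)
o(v) = -32/3 (o(v) = -(-27 - 7*(-13))/6 = -(-27 + 91)/6 = -1/6*64 = -32/3)
sqrt(o(-879) + 4260058) = sqrt(-32/3 + 4260058) = sqrt(12780142/3) = sqrt(38340426)/3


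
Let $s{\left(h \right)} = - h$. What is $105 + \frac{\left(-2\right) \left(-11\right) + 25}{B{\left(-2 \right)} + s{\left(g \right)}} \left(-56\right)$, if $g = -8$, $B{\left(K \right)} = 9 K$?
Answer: $\frac{1841}{5} \approx 368.2$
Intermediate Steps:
$105 + \frac{\left(-2\right) \left(-11\right) + 25}{B{\left(-2 \right)} + s{\left(g \right)}} \left(-56\right) = 105 + \frac{\left(-2\right) \left(-11\right) + 25}{9 \left(-2\right) - -8} \left(-56\right) = 105 + \frac{22 + 25}{-18 + 8} \left(-56\right) = 105 + \frac{47}{-10} \left(-56\right) = 105 + 47 \left(- \frac{1}{10}\right) \left(-56\right) = 105 - - \frac{1316}{5} = 105 + \frac{1316}{5} = \frac{1841}{5}$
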